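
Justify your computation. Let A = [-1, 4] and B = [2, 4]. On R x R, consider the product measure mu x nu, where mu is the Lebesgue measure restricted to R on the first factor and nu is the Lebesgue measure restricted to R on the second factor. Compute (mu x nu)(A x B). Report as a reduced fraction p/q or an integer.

For a measurable rectangle A x B, the product measure satisfies
  (mu x nu)(A x B) = mu(A) * nu(B).
  mu(A) = 5.
  nu(B) = 2.
  (mu x nu)(A x B) = 5 * 2 = 10.

10


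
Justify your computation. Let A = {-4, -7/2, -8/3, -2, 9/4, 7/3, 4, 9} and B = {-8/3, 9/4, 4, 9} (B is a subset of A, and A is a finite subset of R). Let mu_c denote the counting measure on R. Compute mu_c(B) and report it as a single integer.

Counting measure assigns mu_c(E) = |E| (number of elements) when E is finite.
B has 4 element(s), so mu_c(B) = 4.

4


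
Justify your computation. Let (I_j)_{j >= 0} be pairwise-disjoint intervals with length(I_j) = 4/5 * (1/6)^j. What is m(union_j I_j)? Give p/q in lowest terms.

By countable additivity of the Lebesgue measure on pairwise disjoint measurable sets,
  m(union_{j >= 0} I_j) = sum_{j >= 0} m(I_j) = sum_{j >= 0} a * r^j,
  with a = 4/5 and r = 1/6.
Since 0 < r = 1/6 < 1, the geometric series converges:
  sum_{j >= 0} a * r^j = a / (1 - r).
  = 4/5 / (1 - 1/6)
  = 4/5 / (5/6)
  = 24/25.

24/25


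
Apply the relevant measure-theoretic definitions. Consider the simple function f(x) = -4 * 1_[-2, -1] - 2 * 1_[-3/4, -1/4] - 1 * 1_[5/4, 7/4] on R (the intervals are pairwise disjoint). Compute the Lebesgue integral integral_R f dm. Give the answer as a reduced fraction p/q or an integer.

For a simple function f = sum_i c_i * 1_{A_i} with disjoint A_i,
  integral f dm = sum_i c_i * m(A_i).
Lengths of the A_i:
  m(A_1) = -1 - (-2) = 1.
  m(A_2) = -1/4 - (-3/4) = 1/2.
  m(A_3) = 7/4 - 5/4 = 1/2.
Contributions c_i * m(A_i):
  (-4) * (1) = -4.
  (-2) * (1/2) = -1.
  (-1) * (1/2) = -1/2.
Total: -4 - 1 - 1/2 = -11/2.

-11/2


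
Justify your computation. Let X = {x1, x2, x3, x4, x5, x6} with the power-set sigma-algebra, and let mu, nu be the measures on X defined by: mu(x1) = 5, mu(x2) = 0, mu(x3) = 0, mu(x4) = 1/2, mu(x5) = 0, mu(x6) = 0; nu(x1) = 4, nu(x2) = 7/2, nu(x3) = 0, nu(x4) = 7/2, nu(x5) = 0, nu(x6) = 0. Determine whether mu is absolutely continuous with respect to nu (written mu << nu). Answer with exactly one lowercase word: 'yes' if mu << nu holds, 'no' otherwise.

mu << nu means: every nu-null measurable set is also mu-null; equivalently, for every atom x, if nu({x}) = 0 then mu({x}) = 0.
Checking each atom:
  x1: nu = 4 > 0 -> no constraint.
  x2: nu = 7/2 > 0 -> no constraint.
  x3: nu = 0, mu = 0 -> consistent with mu << nu.
  x4: nu = 7/2 > 0 -> no constraint.
  x5: nu = 0, mu = 0 -> consistent with mu << nu.
  x6: nu = 0, mu = 0 -> consistent with mu << nu.
No atom violates the condition. Therefore mu << nu.

yes


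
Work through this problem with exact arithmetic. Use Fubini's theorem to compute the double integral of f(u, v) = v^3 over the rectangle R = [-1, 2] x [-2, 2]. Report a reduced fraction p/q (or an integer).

f(u, v) is a tensor product of a function of u and a function of v, and both factors are bounded continuous (hence Lebesgue integrable) on the rectangle, so Fubini's theorem applies:
  integral_R f d(m x m) = (integral_a1^b1 1 du) * (integral_a2^b2 v^3 dv).
Inner integral in u: integral_{-1}^{2} 1 du = (2^1 - (-1)^1)/1
  = 3.
Inner integral in v: integral_{-2}^{2} v^3 dv = (2^4 - (-2)^4)/4
  = 0.
Product: (3) * (0) = 0.

0


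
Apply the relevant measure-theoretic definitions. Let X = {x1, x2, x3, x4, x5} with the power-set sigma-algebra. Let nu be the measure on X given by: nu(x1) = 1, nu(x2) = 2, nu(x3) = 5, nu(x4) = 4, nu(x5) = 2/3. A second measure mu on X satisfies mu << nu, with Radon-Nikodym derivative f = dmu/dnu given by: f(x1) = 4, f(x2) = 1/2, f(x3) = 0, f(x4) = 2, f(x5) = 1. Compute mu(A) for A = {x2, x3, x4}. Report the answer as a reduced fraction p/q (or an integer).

By the defining property of the Radon-Nikodym derivative, for every measurable set A,
  mu(A) = integral_A f dnu.
Since nu is a discrete measure concentrated on the atoms of X, the integral over A reduces to the sum
  mu(A) = sum_{x in A} f(x) * nu({x}).
Computing each term:
  x2: f(x2) * nu(x2) = 1/2 * 2 = 1.
  x3: f(x3) * nu(x3) = 0 * 5 = 0.
  x4: f(x4) * nu(x4) = 2 * 4 = 8.
Summing: mu(A) = 1 + 0 + 8 = 9.

9


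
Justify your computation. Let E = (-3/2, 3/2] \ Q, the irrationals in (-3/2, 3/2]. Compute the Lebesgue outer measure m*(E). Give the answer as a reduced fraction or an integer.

The interval I = (-3/2, 3/2] has m(I) = 3/2 - (-3/2) = 3 (endpoints are measure-zero, so open/closed/half-open agree). Write I = (I cap Q) u (I \ Q). The rationals in I are countable, so m*(I cap Q) = 0 (cover each rational by intervals whose total length is arbitrarily small). By countable subadditivity m*(I) <= m*(I cap Q) + m*(I \ Q), hence m*(I \ Q) >= m(I) = 3. The reverse inequality m*(I \ Q) <= m*(I) = 3 is trivial since (I \ Q) is a subset of I. Therefore m*(I \ Q) = 3.

3


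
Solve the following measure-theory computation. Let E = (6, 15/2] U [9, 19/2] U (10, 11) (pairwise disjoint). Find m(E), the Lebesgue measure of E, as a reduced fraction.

For pairwise disjoint intervals, m(union_i I_i) = sum_i m(I_i),
and m is invariant under swapping open/closed endpoints (single points have measure 0).
So m(E) = sum_i (b_i - a_i).
  I_1 has length 15/2 - 6 = 3/2.
  I_2 has length 19/2 - 9 = 1/2.
  I_3 has length 11 - 10 = 1.
Summing:
  m(E) = 3/2 + 1/2 + 1 = 3.

3


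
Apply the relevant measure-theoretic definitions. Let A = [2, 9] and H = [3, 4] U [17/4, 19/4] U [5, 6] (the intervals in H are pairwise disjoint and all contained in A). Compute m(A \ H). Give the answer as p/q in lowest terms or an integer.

The ambient interval has length m(A) = 9 - 2 = 7.
Since the holes are disjoint and sit inside A, by finite additivity
  m(H) = sum_i (b_i - a_i), and m(A \ H) = m(A) - m(H).
Computing the hole measures:
  m(H_1) = 4 - 3 = 1.
  m(H_2) = 19/4 - 17/4 = 1/2.
  m(H_3) = 6 - 5 = 1.
Summed: m(H) = 1 + 1/2 + 1 = 5/2.
So m(A \ H) = 7 - 5/2 = 9/2.

9/2


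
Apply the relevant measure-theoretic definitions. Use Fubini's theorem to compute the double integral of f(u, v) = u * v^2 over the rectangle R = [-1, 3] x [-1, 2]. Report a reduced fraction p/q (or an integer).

f(u, v) is a tensor product of a function of u and a function of v, and both factors are bounded continuous (hence Lebesgue integrable) on the rectangle, so Fubini's theorem applies:
  integral_R f d(m x m) = (integral_a1^b1 u du) * (integral_a2^b2 v^2 dv).
Inner integral in u: integral_{-1}^{3} u du = (3^2 - (-1)^2)/2
  = 4.
Inner integral in v: integral_{-1}^{2} v^2 dv = (2^3 - (-1)^3)/3
  = 3.
Product: (4) * (3) = 12.

12


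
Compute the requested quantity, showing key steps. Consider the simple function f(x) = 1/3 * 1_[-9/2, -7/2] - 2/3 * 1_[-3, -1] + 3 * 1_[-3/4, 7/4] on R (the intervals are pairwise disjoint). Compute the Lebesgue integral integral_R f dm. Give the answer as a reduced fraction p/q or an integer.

For a simple function f = sum_i c_i * 1_{A_i} with disjoint A_i,
  integral f dm = sum_i c_i * m(A_i).
Lengths of the A_i:
  m(A_1) = -7/2 - (-9/2) = 1.
  m(A_2) = -1 - (-3) = 2.
  m(A_3) = 7/4 - (-3/4) = 5/2.
Contributions c_i * m(A_i):
  (1/3) * (1) = 1/3.
  (-2/3) * (2) = -4/3.
  (3) * (5/2) = 15/2.
Total: 1/3 - 4/3 + 15/2 = 13/2.

13/2


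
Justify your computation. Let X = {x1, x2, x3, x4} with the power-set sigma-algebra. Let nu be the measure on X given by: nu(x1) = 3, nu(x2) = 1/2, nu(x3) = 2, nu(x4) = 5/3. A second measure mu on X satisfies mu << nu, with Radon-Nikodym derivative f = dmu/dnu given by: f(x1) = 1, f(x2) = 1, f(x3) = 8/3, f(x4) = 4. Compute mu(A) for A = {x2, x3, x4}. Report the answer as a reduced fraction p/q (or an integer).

By the defining property of the Radon-Nikodym derivative, for every measurable set A,
  mu(A) = integral_A f dnu.
Since nu is a discrete measure concentrated on the atoms of X, the integral over A reduces to the sum
  mu(A) = sum_{x in A} f(x) * nu({x}).
Computing each term:
  x2: f(x2) * nu(x2) = 1 * 1/2 = 1/2.
  x3: f(x3) * nu(x3) = 8/3 * 2 = 16/3.
  x4: f(x4) * nu(x4) = 4 * 5/3 = 20/3.
Summing: mu(A) = 1/2 + 16/3 + 20/3 = 25/2.

25/2


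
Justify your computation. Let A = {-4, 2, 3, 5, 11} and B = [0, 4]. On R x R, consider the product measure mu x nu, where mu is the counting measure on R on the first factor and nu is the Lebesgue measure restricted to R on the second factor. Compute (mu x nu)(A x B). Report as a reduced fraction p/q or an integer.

For a measurable rectangle A x B, the product measure satisfies
  (mu x nu)(A x B) = mu(A) * nu(B).
  mu(A) = 5.
  nu(B) = 4.
  (mu x nu)(A x B) = 5 * 4 = 20.

20


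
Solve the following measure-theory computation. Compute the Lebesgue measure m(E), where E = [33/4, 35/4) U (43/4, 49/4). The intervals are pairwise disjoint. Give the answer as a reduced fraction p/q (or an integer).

For pairwise disjoint intervals, m(union_i I_i) = sum_i m(I_i),
and m is invariant under swapping open/closed endpoints (single points have measure 0).
So m(E) = sum_i (b_i - a_i).
  I_1 has length 35/4 - 33/4 = 1/2.
  I_2 has length 49/4 - 43/4 = 3/2.
Summing:
  m(E) = 1/2 + 3/2 = 2.

2


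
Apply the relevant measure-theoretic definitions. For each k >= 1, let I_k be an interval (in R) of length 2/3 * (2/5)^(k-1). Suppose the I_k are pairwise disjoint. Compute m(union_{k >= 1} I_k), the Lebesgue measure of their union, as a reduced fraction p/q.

By countable additivity of the Lebesgue measure on pairwise disjoint measurable sets,
  m(union_{k >= 1} I_k) = sum_{k >= 1} m(I_k) = sum_{k >= 1} a * r^(k-1),
  with a = 2/3 and r = 2/5.
Since 0 < r = 2/5 < 1, the geometric series converges:
  sum_{k >= 1} a * r^(k-1) = a / (1 - r).
  = 2/3 / (1 - 2/5)
  = 2/3 / (3/5)
  = 10/9.

10/9


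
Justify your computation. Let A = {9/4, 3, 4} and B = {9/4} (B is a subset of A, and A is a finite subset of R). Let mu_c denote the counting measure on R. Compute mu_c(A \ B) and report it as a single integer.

Counting measure assigns mu_c(E) = |E| (number of elements) when E is finite. For B subset A, A \ B is the set of elements of A not in B, so |A \ B| = |A| - |B|.
|A| = 3, |B| = 1, so mu_c(A \ B) = 3 - 1 = 2.

2


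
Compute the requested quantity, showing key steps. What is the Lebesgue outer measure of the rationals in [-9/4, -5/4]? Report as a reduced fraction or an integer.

The set Q cap [-9/4, -5/4] is countable (a subset of the countable set Q). Lebesgue outer measure of any countable set is 0: each singleton {q} has m*({q}) = 0, and by countable subadditivity m*(union_k {q_k}) <= sum_k m*({q_k}) = sum_k 0 = 0. The reverse inequality m*(E) >= 0 is automatic. So m*(Q cap [-9/4, -5/4]) = 0.

0


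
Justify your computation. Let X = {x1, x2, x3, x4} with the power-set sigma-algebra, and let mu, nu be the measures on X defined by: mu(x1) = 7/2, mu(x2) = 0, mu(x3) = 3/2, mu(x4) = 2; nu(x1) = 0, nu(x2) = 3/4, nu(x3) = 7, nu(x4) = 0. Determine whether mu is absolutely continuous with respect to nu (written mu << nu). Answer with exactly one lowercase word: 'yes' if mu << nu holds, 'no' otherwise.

mu << nu means: every nu-null measurable set is also mu-null; equivalently, for every atom x, if nu({x}) = 0 then mu({x}) = 0.
Checking each atom:
  x1: nu = 0, mu = 7/2 > 0 -> violates mu << nu.
  x2: nu = 3/4 > 0 -> no constraint.
  x3: nu = 7 > 0 -> no constraint.
  x4: nu = 0, mu = 2 > 0 -> violates mu << nu.
The atom(s) x1, x4 violate the condition (nu = 0 but mu > 0). Therefore mu is NOT absolutely continuous w.r.t. nu.

no


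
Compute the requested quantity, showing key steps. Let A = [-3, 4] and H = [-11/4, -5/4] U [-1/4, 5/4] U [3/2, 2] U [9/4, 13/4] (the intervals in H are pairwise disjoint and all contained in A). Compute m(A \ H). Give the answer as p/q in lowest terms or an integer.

The ambient interval has length m(A) = 4 - (-3) = 7.
Since the holes are disjoint and sit inside A, by finite additivity
  m(H) = sum_i (b_i - a_i), and m(A \ H) = m(A) - m(H).
Computing the hole measures:
  m(H_1) = -5/4 - (-11/4) = 3/2.
  m(H_2) = 5/4 - (-1/4) = 3/2.
  m(H_3) = 2 - 3/2 = 1/2.
  m(H_4) = 13/4 - 9/4 = 1.
Summed: m(H) = 3/2 + 3/2 + 1/2 + 1 = 9/2.
So m(A \ H) = 7 - 9/2 = 5/2.

5/2


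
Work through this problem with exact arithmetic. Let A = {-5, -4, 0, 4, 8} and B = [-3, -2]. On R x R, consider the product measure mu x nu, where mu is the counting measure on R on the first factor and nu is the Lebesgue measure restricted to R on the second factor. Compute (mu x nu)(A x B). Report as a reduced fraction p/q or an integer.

For a measurable rectangle A x B, the product measure satisfies
  (mu x nu)(A x B) = mu(A) * nu(B).
  mu(A) = 5.
  nu(B) = 1.
  (mu x nu)(A x B) = 5 * 1 = 5.

5


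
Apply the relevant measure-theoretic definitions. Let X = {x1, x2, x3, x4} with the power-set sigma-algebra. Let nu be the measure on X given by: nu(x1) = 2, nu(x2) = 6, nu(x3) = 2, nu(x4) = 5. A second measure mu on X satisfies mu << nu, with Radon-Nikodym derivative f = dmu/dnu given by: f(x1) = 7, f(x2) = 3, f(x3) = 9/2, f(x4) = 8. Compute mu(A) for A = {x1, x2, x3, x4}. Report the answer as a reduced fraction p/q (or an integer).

By the defining property of the Radon-Nikodym derivative, for every measurable set A,
  mu(A) = integral_A f dnu.
Since nu is a discrete measure concentrated on the atoms of X, the integral over A reduces to the sum
  mu(A) = sum_{x in A} f(x) * nu({x}).
Computing each term:
  x1: f(x1) * nu(x1) = 7 * 2 = 14.
  x2: f(x2) * nu(x2) = 3 * 6 = 18.
  x3: f(x3) * nu(x3) = 9/2 * 2 = 9.
  x4: f(x4) * nu(x4) = 8 * 5 = 40.
Summing: mu(A) = 14 + 18 + 9 + 40 = 81.

81


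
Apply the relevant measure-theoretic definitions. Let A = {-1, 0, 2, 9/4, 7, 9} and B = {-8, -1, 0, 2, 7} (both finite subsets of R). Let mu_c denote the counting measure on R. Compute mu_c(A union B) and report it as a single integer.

Counting measure on a finite set equals cardinality. By inclusion-exclusion, |A union B| = |A| + |B| - |A cap B|.
|A| = 6, |B| = 5, |A cap B| = 4.
So mu_c(A union B) = 6 + 5 - 4 = 7.

7


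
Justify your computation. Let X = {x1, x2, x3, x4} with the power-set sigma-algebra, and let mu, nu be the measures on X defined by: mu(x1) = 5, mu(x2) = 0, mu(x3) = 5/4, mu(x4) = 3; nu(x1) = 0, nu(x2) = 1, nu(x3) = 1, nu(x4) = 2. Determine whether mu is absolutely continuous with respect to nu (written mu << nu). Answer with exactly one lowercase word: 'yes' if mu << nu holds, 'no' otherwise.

mu << nu means: every nu-null measurable set is also mu-null; equivalently, for every atom x, if nu({x}) = 0 then mu({x}) = 0.
Checking each atom:
  x1: nu = 0, mu = 5 > 0 -> violates mu << nu.
  x2: nu = 1 > 0 -> no constraint.
  x3: nu = 1 > 0 -> no constraint.
  x4: nu = 2 > 0 -> no constraint.
The atom(s) x1 violate the condition (nu = 0 but mu > 0). Therefore mu is NOT absolutely continuous w.r.t. nu.

no


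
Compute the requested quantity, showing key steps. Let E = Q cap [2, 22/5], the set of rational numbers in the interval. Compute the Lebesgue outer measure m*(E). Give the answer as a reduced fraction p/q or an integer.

Q cap [2, 22/5] is countable; list its elements as q_1, q_2, ... . Fix eps > 0 and cover the k-th point by an interval of length eps * 2^(-k). The cover has total length eps * sum_{k>=1} 2^(-k) = eps, so by definition of outer measure m*(Q cap [2, 22/5]) <= eps. Since eps was arbitrary and m* >= 0, the outer measure is 0.

0


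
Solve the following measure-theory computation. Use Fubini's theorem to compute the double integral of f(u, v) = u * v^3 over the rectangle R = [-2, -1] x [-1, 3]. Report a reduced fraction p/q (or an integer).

f(u, v) is a tensor product of a function of u and a function of v, and both factors are bounded continuous (hence Lebesgue integrable) on the rectangle, so Fubini's theorem applies:
  integral_R f d(m x m) = (integral_a1^b1 u du) * (integral_a2^b2 v^3 dv).
Inner integral in u: integral_{-2}^{-1} u du = ((-1)^2 - (-2)^2)/2
  = -3/2.
Inner integral in v: integral_{-1}^{3} v^3 dv = (3^4 - (-1)^4)/4
  = 20.
Product: (-3/2) * (20) = -30.

-30


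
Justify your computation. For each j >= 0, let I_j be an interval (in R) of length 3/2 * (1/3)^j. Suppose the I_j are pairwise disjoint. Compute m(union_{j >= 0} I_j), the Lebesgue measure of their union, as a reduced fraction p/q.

By countable additivity of the Lebesgue measure on pairwise disjoint measurable sets,
  m(union_{j >= 0} I_j) = sum_{j >= 0} m(I_j) = sum_{j >= 0} a * r^j,
  with a = 3/2 and r = 1/3.
Since 0 < r = 1/3 < 1, the geometric series converges:
  sum_{j >= 0} a * r^j = a / (1 - r).
  = 3/2 / (1 - 1/3)
  = 3/2 / (2/3)
  = 9/4.

9/4


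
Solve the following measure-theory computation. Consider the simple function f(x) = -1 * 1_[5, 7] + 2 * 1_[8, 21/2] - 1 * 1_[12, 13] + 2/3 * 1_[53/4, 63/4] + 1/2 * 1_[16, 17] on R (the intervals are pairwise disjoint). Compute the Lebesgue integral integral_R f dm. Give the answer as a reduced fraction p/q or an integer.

For a simple function f = sum_i c_i * 1_{A_i} with disjoint A_i,
  integral f dm = sum_i c_i * m(A_i).
Lengths of the A_i:
  m(A_1) = 7 - 5 = 2.
  m(A_2) = 21/2 - 8 = 5/2.
  m(A_3) = 13 - 12 = 1.
  m(A_4) = 63/4 - 53/4 = 5/2.
  m(A_5) = 17 - 16 = 1.
Contributions c_i * m(A_i):
  (-1) * (2) = -2.
  (2) * (5/2) = 5.
  (-1) * (1) = -1.
  (2/3) * (5/2) = 5/3.
  (1/2) * (1) = 1/2.
Total: -2 + 5 - 1 + 5/3 + 1/2 = 25/6.

25/6


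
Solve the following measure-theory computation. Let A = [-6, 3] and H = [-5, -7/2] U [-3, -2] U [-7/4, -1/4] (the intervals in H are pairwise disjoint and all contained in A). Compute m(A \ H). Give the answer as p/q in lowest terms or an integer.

The ambient interval has length m(A) = 3 - (-6) = 9.
Since the holes are disjoint and sit inside A, by finite additivity
  m(H) = sum_i (b_i - a_i), and m(A \ H) = m(A) - m(H).
Computing the hole measures:
  m(H_1) = -7/2 - (-5) = 3/2.
  m(H_2) = -2 - (-3) = 1.
  m(H_3) = -1/4 - (-7/4) = 3/2.
Summed: m(H) = 3/2 + 1 + 3/2 = 4.
So m(A \ H) = 9 - 4 = 5.

5


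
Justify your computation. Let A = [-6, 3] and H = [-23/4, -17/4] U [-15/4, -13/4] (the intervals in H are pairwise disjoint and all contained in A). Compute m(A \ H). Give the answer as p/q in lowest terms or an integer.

The ambient interval has length m(A) = 3 - (-6) = 9.
Since the holes are disjoint and sit inside A, by finite additivity
  m(H) = sum_i (b_i - a_i), and m(A \ H) = m(A) - m(H).
Computing the hole measures:
  m(H_1) = -17/4 - (-23/4) = 3/2.
  m(H_2) = -13/4 - (-15/4) = 1/2.
Summed: m(H) = 3/2 + 1/2 = 2.
So m(A \ H) = 9 - 2 = 7.

7


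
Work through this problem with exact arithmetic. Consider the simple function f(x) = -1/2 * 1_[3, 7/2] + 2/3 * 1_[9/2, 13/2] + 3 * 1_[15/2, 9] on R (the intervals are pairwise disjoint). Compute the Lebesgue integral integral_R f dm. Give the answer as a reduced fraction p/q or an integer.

For a simple function f = sum_i c_i * 1_{A_i} with disjoint A_i,
  integral f dm = sum_i c_i * m(A_i).
Lengths of the A_i:
  m(A_1) = 7/2 - 3 = 1/2.
  m(A_2) = 13/2 - 9/2 = 2.
  m(A_3) = 9 - 15/2 = 3/2.
Contributions c_i * m(A_i):
  (-1/2) * (1/2) = -1/4.
  (2/3) * (2) = 4/3.
  (3) * (3/2) = 9/2.
Total: -1/4 + 4/3 + 9/2 = 67/12.

67/12


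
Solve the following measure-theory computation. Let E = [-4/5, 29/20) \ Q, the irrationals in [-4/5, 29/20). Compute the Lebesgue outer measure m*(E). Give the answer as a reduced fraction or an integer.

The interval I = [-4/5, 29/20) has m(I) = 29/20 - (-4/5) = 9/4 (endpoints are measure-zero, so open/closed/half-open agree). Write I = (I cap Q) u (I \ Q). The rationals in I are countable, so m*(I cap Q) = 0 (cover each rational by intervals whose total length is arbitrarily small). By countable subadditivity m*(I) <= m*(I cap Q) + m*(I \ Q), hence m*(I \ Q) >= m(I) = 9/4. The reverse inequality m*(I \ Q) <= m*(I) = 9/4 is trivial since (I \ Q) is a subset of I. Therefore m*(I \ Q) = 9/4.

9/4


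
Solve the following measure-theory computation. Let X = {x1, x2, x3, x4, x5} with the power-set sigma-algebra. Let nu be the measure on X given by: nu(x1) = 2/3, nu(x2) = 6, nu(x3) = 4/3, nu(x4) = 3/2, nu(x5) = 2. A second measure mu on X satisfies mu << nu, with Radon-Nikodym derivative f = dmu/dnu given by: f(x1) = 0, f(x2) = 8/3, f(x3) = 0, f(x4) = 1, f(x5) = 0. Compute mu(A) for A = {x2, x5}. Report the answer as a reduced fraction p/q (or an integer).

By the defining property of the Radon-Nikodym derivative, for every measurable set A,
  mu(A) = integral_A f dnu.
Since nu is a discrete measure concentrated on the atoms of X, the integral over A reduces to the sum
  mu(A) = sum_{x in A} f(x) * nu({x}).
Computing each term:
  x2: f(x2) * nu(x2) = 8/3 * 6 = 16.
  x5: f(x5) * nu(x5) = 0 * 2 = 0.
Summing: mu(A) = 16 + 0 = 16.

16


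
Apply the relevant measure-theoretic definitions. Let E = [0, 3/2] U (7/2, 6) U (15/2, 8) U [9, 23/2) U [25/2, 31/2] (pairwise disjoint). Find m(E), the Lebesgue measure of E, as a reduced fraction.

For pairwise disjoint intervals, m(union_i I_i) = sum_i m(I_i),
and m is invariant under swapping open/closed endpoints (single points have measure 0).
So m(E) = sum_i (b_i - a_i).
  I_1 has length 3/2 - 0 = 3/2.
  I_2 has length 6 - 7/2 = 5/2.
  I_3 has length 8 - 15/2 = 1/2.
  I_4 has length 23/2 - 9 = 5/2.
  I_5 has length 31/2 - 25/2 = 3.
Summing:
  m(E) = 3/2 + 5/2 + 1/2 + 5/2 + 3 = 10.

10


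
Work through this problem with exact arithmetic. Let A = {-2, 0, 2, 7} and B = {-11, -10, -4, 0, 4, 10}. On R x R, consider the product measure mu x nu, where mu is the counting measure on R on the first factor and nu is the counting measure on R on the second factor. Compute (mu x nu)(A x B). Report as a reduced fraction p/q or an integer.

For a measurable rectangle A x B, the product measure satisfies
  (mu x nu)(A x B) = mu(A) * nu(B).
  mu(A) = 4.
  nu(B) = 6.
  (mu x nu)(A x B) = 4 * 6 = 24.

24


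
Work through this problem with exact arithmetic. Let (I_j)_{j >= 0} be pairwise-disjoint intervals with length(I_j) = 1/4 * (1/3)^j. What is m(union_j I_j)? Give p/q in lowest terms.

By countable additivity of the Lebesgue measure on pairwise disjoint measurable sets,
  m(union_{j >= 0} I_j) = sum_{j >= 0} m(I_j) = sum_{j >= 0} a * r^j,
  with a = 1/4 and r = 1/3.
Since 0 < r = 1/3 < 1, the geometric series converges:
  sum_{j >= 0} a * r^j = a / (1 - r).
  = 1/4 / (1 - 1/3)
  = 1/4 / (2/3)
  = 3/8.

3/8


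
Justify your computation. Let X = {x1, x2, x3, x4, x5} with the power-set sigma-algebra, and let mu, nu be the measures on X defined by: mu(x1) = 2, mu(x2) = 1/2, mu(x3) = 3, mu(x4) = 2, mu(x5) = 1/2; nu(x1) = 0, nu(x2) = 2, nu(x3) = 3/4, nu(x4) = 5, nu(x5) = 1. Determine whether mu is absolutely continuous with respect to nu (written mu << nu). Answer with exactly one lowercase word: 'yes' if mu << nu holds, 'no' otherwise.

mu << nu means: every nu-null measurable set is also mu-null; equivalently, for every atom x, if nu({x}) = 0 then mu({x}) = 0.
Checking each atom:
  x1: nu = 0, mu = 2 > 0 -> violates mu << nu.
  x2: nu = 2 > 0 -> no constraint.
  x3: nu = 3/4 > 0 -> no constraint.
  x4: nu = 5 > 0 -> no constraint.
  x5: nu = 1 > 0 -> no constraint.
The atom(s) x1 violate the condition (nu = 0 but mu > 0). Therefore mu is NOT absolutely continuous w.r.t. nu.

no


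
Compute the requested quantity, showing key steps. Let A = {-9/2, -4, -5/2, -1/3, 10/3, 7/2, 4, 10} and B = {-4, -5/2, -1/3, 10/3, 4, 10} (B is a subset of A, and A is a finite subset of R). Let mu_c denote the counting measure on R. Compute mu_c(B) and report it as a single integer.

Counting measure assigns mu_c(E) = |E| (number of elements) when E is finite.
B has 6 element(s), so mu_c(B) = 6.

6


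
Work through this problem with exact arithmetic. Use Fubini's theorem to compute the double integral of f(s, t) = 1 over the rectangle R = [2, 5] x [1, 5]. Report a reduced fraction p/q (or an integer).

f(s, t) is a tensor product of a function of s and a function of t, and both factors are bounded continuous (hence Lebesgue integrable) on the rectangle, so Fubini's theorem applies:
  integral_R f d(m x m) = (integral_a1^b1 1 ds) * (integral_a2^b2 1 dt).
Inner integral in s: integral_{2}^{5} 1 ds = (5^1 - 2^1)/1
  = 3.
Inner integral in t: integral_{1}^{5} 1 dt = (5^1 - 1^1)/1
  = 4.
Product: (3) * (4) = 12.

12


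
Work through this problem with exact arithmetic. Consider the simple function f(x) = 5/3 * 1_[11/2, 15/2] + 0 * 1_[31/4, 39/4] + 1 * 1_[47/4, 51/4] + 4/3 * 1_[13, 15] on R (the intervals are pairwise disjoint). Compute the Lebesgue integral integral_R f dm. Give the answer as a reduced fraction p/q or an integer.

For a simple function f = sum_i c_i * 1_{A_i} with disjoint A_i,
  integral f dm = sum_i c_i * m(A_i).
Lengths of the A_i:
  m(A_1) = 15/2 - 11/2 = 2.
  m(A_2) = 39/4 - 31/4 = 2.
  m(A_3) = 51/4 - 47/4 = 1.
  m(A_4) = 15 - 13 = 2.
Contributions c_i * m(A_i):
  (5/3) * (2) = 10/3.
  (0) * (2) = 0.
  (1) * (1) = 1.
  (4/3) * (2) = 8/3.
Total: 10/3 + 0 + 1 + 8/3 = 7.

7


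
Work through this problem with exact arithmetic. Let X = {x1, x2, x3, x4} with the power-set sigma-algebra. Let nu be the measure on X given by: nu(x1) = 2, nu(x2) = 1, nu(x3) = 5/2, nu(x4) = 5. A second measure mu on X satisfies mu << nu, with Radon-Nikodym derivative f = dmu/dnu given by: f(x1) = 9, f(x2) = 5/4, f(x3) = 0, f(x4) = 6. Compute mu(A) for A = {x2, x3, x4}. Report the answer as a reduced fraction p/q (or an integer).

By the defining property of the Radon-Nikodym derivative, for every measurable set A,
  mu(A) = integral_A f dnu.
Since nu is a discrete measure concentrated on the atoms of X, the integral over A reduces to the sum
  mu(A) = sum_{x in A} f(x) * nu({x}).
Computing each term:
  x2: f(x2) * nu(x2) = 5/4 * 1 = 5/4.
  x3: f(x3) * nu(x3) = 0 * 5/2 = 0.
  x4: f(x4) * nu(x4) = 6 * 5 = 30.
Summing: mu(A) = 5/4 + 0 + 30 = 125/4.

125/4


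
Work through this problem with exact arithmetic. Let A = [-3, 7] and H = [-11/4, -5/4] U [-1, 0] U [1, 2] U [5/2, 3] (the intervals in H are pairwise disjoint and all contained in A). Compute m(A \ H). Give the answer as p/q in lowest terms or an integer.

The ambient interval has length m(A) = 7 - (-3) = 10.
Since the holes are disjoint and sit inside A, by finite additivity
  m(H) = sum_i (b_i - a_i), and m(A \ H) = m(A) - m(H).
Computing the hole measures:
  m(H_1) = -5/4 - (-11/4) = 3/2.
  m(H_2) = 0 - (-1) = 1.
  m(H_3) = 2 - 1 = 1.
  m(H_4) = 3 - 5/2 = 1/2.
Summed: m(H) = 3/2 + 1 + 1 + 1/2 = 4.
So m(A \ H) = 10 - 4 = 6.

6


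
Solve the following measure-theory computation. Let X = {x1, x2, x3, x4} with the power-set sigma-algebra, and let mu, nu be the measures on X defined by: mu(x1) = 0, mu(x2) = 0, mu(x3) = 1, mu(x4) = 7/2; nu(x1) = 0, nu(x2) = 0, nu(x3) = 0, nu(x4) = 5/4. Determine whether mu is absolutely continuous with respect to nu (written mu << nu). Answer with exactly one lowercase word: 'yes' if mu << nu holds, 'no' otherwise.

mu << nu means: every nu-null measurable set is also mu-null; equivalently, for every atom x, if nu({x}) = 0 then mu({x}) = 0.
Checking each atom:
  x1: nu = 0, mu = 0 -> consistent with mu << nu.
  x2: nu = 0, mu = 0 -> consistent with mu << nu.
  x3: nu = 0, mu = 1 > 0 -> violates mu << nu.
  x4: nu = 5/4 > 0 -> no constraint.
The atom(s) x3 violate the condition (nu = 0 but mu > 0). Therefore mu is NOT absolutely continuous w.r.t. nu.

no


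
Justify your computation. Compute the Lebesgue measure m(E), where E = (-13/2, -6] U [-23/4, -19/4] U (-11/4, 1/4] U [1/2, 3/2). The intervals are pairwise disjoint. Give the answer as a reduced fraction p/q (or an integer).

For pairwise disjoint intervals, m(union_i I_i) = sum_i m(I_i),
and m is invariant under swapping open/closed endpoints (single points have measure 0).
So m(E) = sum_i (b_i - a_i).
  I_1 has length -6 - (-13/2) = 1/2.
  I_2 has length -19/4 - (-23/4) = 1.
  I_3 has length 1/4 - (-11/4) = 3.
  I_4 has length 3/2 - 1/2 = 1.
Summing:
  m(E) = 1/2 + 1 + 3 + 1 = 11/2.

11/2


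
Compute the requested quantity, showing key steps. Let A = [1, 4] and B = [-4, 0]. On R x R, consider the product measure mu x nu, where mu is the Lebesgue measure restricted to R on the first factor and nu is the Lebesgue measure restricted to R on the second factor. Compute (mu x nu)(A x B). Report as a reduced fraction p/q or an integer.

For a measurable rectangle A x B, the product measure satisfies
  (mu x nu)(A x B) = mu(A) * nu(B).
  mu(A) = 3.
  nu(B) = 4.
  (mu x nu)(A x B) = 3 * 4 = 12.

12


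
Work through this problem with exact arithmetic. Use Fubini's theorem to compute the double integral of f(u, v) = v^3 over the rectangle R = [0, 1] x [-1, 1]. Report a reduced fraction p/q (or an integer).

f(u, v) is a tensor product of a function of u and a function of v, and both factors are bounded continuous (hence Lebesgue integrable) on the rectangle, so Fubini's theorem applies:
  integral_R f d(m x m) = (integral_a1^b1 1 du) * (integral_a2^b2 v^3 dv).
Inner integral in u: integral_{0}^{1} 1 du = (1^1 - 0^1)/1
  = 1.
Inner integral in v: integral_{-1}^{1} v^3 dv = (1^4 - (-1)^4)/4
  = 0.
Product: (1) * (0) = 0.

0


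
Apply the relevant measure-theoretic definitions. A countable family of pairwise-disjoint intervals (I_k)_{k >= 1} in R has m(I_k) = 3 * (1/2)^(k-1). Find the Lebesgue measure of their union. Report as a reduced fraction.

By countable additivity of the Lebesgue measure on pairwise disjoint measurable sets,
  m(union_{k >= 1} I_k) = sum_{k >= 1} m(I_k) = sum_{k >= 1} a * r^(k-1),
  with a = 3 and r = 1/2.
Since 0 < r = 1/2 < 1, the geometric series converges:
  sum_{k >= 1} a * r^(k-1) = a / (1 - r).
  = 3 / (1 - 1/2)
  = 3 / (1/2)
  = 6.

6


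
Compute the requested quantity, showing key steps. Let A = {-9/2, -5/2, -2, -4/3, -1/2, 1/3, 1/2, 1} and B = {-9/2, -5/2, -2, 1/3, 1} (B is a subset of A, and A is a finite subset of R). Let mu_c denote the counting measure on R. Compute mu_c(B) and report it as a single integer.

Counting measure assigns mu_c(E) = |E| (number of elements) when E is finite.
B has 5 element(s), so mu_c(B) = 5.

5


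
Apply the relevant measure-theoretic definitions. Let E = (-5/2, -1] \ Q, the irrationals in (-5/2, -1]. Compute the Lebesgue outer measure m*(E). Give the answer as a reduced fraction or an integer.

The interval I = (-5/2, -1] has m(I) = -1 - (-5/2) = 3/2 (endpoints are measure-zero, so open/closed/half-open agree). Write I = (I cap Q) u (I \ Q). The rationals in I are countable, so m*(I cap Q) = 0 (cover each rational by intervals whose total length is arbitrarily small). By countable subadditivity m*(I) <= m*(I cap Q) + m*(I \ Q), hence m*(I \ Q) >= m(I) = 3/2. The reverse inequality m*(I \ Q) <= m*(I) = 3/2 is trivial since (I \ Q) is a subset of I. Therefore m*(I \ Q) = 3/2.

3/2


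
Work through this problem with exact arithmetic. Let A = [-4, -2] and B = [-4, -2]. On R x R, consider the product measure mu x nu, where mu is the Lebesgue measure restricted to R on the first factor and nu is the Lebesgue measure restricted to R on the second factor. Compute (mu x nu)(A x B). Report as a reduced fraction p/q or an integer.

For a measurable rectangle A x B, the product measure satisfies
  (mu x nu)(A x B) = mu(A) * nu(B).
  mu(A) = 2.
  nu(B) = 2.
  (mu x nu)(A x B) = 2 * 2 = 4.

4


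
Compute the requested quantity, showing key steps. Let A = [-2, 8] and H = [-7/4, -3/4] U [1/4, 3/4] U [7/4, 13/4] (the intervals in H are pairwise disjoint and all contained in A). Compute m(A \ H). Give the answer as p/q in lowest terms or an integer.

The ambient interval has length m(A) = 8 - (-2) = 10.
Since the holes are disjoint and sit inside A, by finite additivity
  m(H) = sum_i (b_i - a_i), and m(A \ H) = m(A) - m(H).
Computing the hole measures:
  m(H_1) = -3/4 - (-7/4) = 1.
  m(H_2) = 3/4 - 1/4 = 1/2.
  m(H_3) = 13/4 - 7/4 = 3/2.
Summed: m(H) = 1 + 1/2 + 3/2 = 3.
So m(A \ H) = 10 - 3 = 7.

7


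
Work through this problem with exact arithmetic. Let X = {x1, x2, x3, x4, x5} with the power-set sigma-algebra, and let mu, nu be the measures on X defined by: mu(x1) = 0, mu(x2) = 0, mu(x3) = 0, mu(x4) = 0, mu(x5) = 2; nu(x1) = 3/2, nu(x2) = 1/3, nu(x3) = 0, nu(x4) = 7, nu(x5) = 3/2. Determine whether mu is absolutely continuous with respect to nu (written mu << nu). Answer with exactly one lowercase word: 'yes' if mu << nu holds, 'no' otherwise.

mu << nu means: every nu-null measurable set is also mu-null; equivalently, for every atom x, if nu({x}) = 0 then mu({x}) = 0.
Checking each atom:
  x1: nu = 3/2 > 0 -> no constraint.
  x2: nu = 1/3 > 0 -> no constraint.
  x3: nu = 0, mu = 0 -> consistent with mu << nu.
  x4: nu = 7 > 0 -> no constraint.
  x5: nu = 3/2 > 0 -> no constraint.
No atom violates the condition. Therefore mu << nu.

yes


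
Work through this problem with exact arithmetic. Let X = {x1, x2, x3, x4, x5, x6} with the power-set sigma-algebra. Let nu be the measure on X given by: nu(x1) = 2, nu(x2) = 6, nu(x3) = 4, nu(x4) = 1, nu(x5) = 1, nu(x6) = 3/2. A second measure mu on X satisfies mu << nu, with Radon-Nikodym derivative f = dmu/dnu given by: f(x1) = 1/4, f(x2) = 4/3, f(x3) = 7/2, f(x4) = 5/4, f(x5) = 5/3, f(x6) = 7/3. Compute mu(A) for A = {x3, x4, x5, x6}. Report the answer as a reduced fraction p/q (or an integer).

By the defining property of the Radon-Nikodym derivative, for every measurable set A,
  mu(A) = integral_A f dnu.
Since nu is a discrete measure concentrated on the atoms of X, the integral over A reduces to the sum
  mu(A) = sum_{x in A} f(x) * nu({x}).
Computing each term:
  x3: f(x3) * nu(x3) = 7/2 * 4 = 14.
  x4: f(x4) * nu(x4) = 5/4 * 1 = 5/4.
  x5: f(x5) * nu(x5) = 5/3 * 1 = 5/3.
  x6: f(x6) * nu(x6) = 7/3 * 3/2 = 7/2.
Summing: mu(A) = 14 + 5/4 + 5/3 + 7/2 = 245/12.

245/12


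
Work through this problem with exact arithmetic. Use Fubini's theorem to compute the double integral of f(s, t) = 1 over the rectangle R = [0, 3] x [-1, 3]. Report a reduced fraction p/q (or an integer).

f(s, t) is a tensor product of a function of s and a function of t, and both factors are bounded continuous (hence Lebesgue integrable) on the rectangle, so Fubini's theorem applies:
  integral_R f d(m x m) = (integral_a1^b1 1 ds) * (integral_a2^b2 1 dt).
Inner integral in s: integral_{0}^{3} 1 ds = (3^1 - 0^1)/1
  = 3.
Inner integral in t: integral_{-1}^{3} 1 dt = (3^1 - (-1)^1)/1
  = 4.
Product: (3) * (4) = 12.

12


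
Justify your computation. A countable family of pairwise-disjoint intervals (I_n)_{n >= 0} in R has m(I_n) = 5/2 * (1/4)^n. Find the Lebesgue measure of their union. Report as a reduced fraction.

By countable additivity of the Lebesgue measure on pairwise disjoint measurable sets,
  m(union_{n >= 0} I_n) = sum_{n >= 0} m(I_n) = sum_{n >= 0} a * r^n,
  with a = 5/2 and r = 1/4.
Since 0 < r = 1/4 < 1, the geometric series converges:
  sum_{n >= 0} a * r^n = a / (1 - r).
  = 5/2 / (1 - 1/4)
  = 5/2 / (3/4)
  = 10/3.

10/3


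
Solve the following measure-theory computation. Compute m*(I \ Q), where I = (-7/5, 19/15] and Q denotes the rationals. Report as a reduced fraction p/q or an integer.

The interval I = (-7/5, 19/15] has m(I) = 19/15 - (-7/5) = 8/3 (endpoints are measure-zero, so open/closed/half-open agree). Write I = (I cap Q) u (I \ Q). The rationals in I are countable, so m*(I cap Q) = 0 (cover each rational by intervals whose total length is arbitrarily small). By countable subadditivity m*(I) <= m*(I cap Q) + m*(I \ Q), hence m*(I \ Q) >= m(I) = 8/3. The reverse inequality m*(I \ Q) <= m*(I) = 8/3 is trivial since (I \ Q) is a subset of I. Therefore m*(I \ Q) = 8/3.

8/3


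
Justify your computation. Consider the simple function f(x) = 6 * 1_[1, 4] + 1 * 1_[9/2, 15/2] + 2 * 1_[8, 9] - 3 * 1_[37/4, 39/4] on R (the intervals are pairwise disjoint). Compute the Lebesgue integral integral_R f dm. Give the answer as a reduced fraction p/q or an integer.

For a simple function f = sum_i c_i * 1_{A_i} with disjoint A_i,
  integral f dm = sum_i c_i * m(A_i).
Lengths of the A_i:
  m(A_1) = 4 - 1 = 3.
  m(A_2) = 15/2 - 9/2 = 3.
  m(A_3) = 9 - 8 = 1.
  m(A_4) = 39/4 - 37/4 = 1/2.
Contributions c_i * m(A_i):
  (6) * (3) = 18.
  (1) * (3) = 3.
  (2) * (1) = 2.
  (-3) * (1/2) = -3/2.
Total: 18 + 3 + 2 - 3/2 = 43/2.

43/2


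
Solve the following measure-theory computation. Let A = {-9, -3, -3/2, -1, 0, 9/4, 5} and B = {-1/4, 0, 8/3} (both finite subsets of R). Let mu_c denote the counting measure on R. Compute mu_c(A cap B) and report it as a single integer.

Counting measure on a finite set equals cardinality. mu_c(A cap B) = |A cap B| (elements appearing in both).
Enumerating the elements of A that also lie in B gives 1 element(s).
So mu_c(A cap B) = 1.

1


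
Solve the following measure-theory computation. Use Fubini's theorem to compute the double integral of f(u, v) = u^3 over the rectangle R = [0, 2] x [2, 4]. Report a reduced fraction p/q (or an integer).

f(u, v) is a tensor product of a function of u and a function of v, and both factors are bounded continuous (hence Lebesgue integrable) on the rectangle, so Fubini's theorem applies:
  integral_R f d(m x m) = (integral_a1^b1 u^3 du) * (integral_a2^b2 1 dv).
Inner integral in u: integral_{0}^{2} u^3 du = (2^4 - 0^4)/4
  = 4.
Inner integral in v: integral_{2}^{4} 1 dv = (4^1 - 2^1)/1
  = 2.
Product: (4) * (2) = 8.

8


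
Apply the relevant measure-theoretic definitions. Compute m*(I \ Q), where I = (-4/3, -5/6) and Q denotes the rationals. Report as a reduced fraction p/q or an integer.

The interval I = (-4/3, -5/6) has m(I) = -5/6 - (-4/3) = 1/2 (endpoints are measure-zero, so open/closed/half-open agree). Write I = (I cap Q) u (I \ Q). The rationals in I are countable, so m*(I cap Q) = 0 (cover each rational by intervals whose total length is arbitrarily small). By countable subadditivity m*(I) <= m*(I cap Q) + m*(I \ Q), hence m*(I \ Q) >= m(I) = 1/2. The reverse inequality m*(I \ Q) <= m*(I) = 1/2 is trivial since (I \ Q) is a subset of I. Therefore m*(I \ Q) = 1/2.

1/2


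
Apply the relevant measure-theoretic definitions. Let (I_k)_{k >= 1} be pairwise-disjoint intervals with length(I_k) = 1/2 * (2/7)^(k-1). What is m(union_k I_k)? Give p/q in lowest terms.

By countable additivity of the Lebesgue measure on pairwise disjoint measurable sets,
  m(union_{k >= 1} I_k) = sum_{k >= 1} m(I_k) = sum_{k >= 1} a * r^(k-1),
  with a = 1/2 and r = 2/7.
Since 0 < r = 2/7 < 1, the geometric series converges:
  sum_{k >= 1} a * r^(k-1) = a / (1 - r).
  = 1/2 / (1 - 2/7)
  = 1/2 / (5/7)
  = 7/10.

7/10


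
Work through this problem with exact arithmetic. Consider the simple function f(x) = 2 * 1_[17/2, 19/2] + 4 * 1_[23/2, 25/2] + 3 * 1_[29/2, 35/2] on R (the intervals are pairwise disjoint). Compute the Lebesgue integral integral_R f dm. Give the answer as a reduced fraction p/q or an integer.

For a simple function f = sum_i c_i * 1_{A_i} with disjoint A_i,
  integral f dm = sum_i c_i * m(A_i).
Lengths of the A_i:
  m(A_1) = 19/2 - 17/2 = 1.
  m(A_2) = 25/2 - 23/2 = 1.
  m(A_3) = 35/2 - 29/2 = 3.
Contributions c_i * m(A_i):
  (2) * (1) = 2.
  (4) * (1) = 4.
  (3) * (3) = 9.
Total: 2 + 4 + 9 = 15.

15


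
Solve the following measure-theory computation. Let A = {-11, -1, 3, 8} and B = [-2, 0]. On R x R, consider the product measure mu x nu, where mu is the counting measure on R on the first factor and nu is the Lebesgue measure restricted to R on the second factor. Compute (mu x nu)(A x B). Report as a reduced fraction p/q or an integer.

For a measurable rectangle A x B, the product measure satisfies
  (mu x nu)(A x B) = mu(A) * nu(B).
  mu(A) = 4.
  nu(B) = 2.
  (mu x nu)(A x B) = 4 * 2 = 8.

8


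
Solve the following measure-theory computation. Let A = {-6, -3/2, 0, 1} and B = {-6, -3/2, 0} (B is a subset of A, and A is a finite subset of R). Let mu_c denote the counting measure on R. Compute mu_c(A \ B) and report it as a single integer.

Counting measure assigns mu_c(E) = |E| (number of elements) when E is finite. For B subset A, A \ B is the set of elements of A not in B, so |A \ B| = |A| - |B|.
|A| = 4, |B| = 3, so mu_c(A \ B) = 4 - 3 = 1.

1
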